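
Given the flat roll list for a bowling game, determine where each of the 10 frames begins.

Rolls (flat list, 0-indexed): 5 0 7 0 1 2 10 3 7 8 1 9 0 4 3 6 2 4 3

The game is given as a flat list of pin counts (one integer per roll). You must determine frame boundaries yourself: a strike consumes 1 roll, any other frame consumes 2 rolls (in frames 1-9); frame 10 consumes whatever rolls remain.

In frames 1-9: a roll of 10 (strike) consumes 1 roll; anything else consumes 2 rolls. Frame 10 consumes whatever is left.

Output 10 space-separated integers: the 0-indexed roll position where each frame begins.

Frame 1 starts at roll index 0: rolls=5,0 (sum=5), consumes 2 rolls
Frame 2 starts at roll index 2: rolls=7,0 (sum=7), consumes 2 rolls
Frame 3 starts at roll index 4: rolls=1,2 (sum=3), consumes 2 rolls
Frame 4 starts at roll index 6: roll=10 (strike), consumes 1 roll
Frame 5 starts at roll index 7: rolls=3,7 (sum=10), consumes 2 rolls
Frame 6 starts at roll index 9: rolls=8,1 (sum=9), consumes 2 rolls
Frame 7 starts at roll index 11: rolls=9,0 (sum=9), consumes 2 rolls
Frame 8 starts at roll index 13: rolls=4,3 (sum=7), consumes 2 rolls
Frame 9 starts at roll index 15: rolls=6,2 (sum=8), consumes 2 rolls
Frame 10 starts at roll index 17: 2 remaining rolls

Answer: 0 2 4 6 7 9 11 13 15 17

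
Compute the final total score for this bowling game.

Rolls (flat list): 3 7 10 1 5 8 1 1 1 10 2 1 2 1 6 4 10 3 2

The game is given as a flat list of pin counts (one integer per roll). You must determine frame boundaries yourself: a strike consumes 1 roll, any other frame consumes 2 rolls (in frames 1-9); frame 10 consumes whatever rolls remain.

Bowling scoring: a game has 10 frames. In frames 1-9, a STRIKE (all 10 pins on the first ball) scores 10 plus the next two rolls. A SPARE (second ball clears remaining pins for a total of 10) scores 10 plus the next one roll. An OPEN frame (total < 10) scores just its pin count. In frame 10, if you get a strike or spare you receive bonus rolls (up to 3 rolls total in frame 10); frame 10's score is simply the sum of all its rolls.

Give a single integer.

Frame 1: SPARE (3+7=10). 10 + next roll (10) = 20. Cumulative: 20
Frame 2: STRIKE. 10 + next two rolls (1+5) = 16. Cumulative: 36
Frame 3: OPEN (1+5=6). Cumulative: 42
Frame 4: OPEN (8+1=9). Cumulative: 51
Frame 5: OPEN (1+1=2). Cumulative: 53
Frame 6: STRIKE. 10 + next two rolls (2+1) = 13. Cumulative: 66
Frame 7: OPEN (2+1=3). Cumulative: 69
Frame 8: OPEN (2+1=3). Cumulative: 72
Frame 9: SPARE (6+4=10). 10 + next roll (10) = 20. Cumulative: 92
Frame 10: STRIKE. Sum of all frame-10 rolls (10+3+2) = 15. Cumulative: 107

Answer: 107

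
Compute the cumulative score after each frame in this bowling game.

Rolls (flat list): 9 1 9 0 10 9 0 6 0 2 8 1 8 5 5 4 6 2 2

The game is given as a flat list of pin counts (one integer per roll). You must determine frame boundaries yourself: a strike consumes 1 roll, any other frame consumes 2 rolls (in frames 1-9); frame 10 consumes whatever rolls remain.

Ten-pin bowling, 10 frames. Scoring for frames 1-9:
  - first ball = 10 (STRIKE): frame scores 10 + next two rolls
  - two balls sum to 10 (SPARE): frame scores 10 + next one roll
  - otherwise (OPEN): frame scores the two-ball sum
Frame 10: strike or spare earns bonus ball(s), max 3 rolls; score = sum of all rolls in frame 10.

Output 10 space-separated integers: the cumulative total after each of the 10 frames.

Frame 1: SPARE (9+1=10). 10 + next roll (9) = 19. Cumulative: 19
Frame 2: OPEN (9+0=9). Cumulative: 28
Frame 3: STRIKE. 10 + next two rolls (9+0) = 19. Cumulative: 47
Frame 4: OPEN (9+0=9). Cumulative: 56
Frame 5: OPEN (6+0=6). Cumulative: 62
Frame 6: SPARE (2+8=10). 10 + next roll (1) = 11. Cumulative: 73
Frame 7: OPEN (1+8=9). Cumulative: 82
Frame 8: SPARE (5+5=10). 10 + next roll (4) = 14. Cumulative: 96
Frame 9: SPARE (4+6=10). 10 + next roll (2) = 12. Cumulative: 108
Frame 10: OPEN. Sum of all frame-10 rolls (2+2) = 4. Cumulative: 112

Answer: 19 28 47 56 62 73 82 96 108 112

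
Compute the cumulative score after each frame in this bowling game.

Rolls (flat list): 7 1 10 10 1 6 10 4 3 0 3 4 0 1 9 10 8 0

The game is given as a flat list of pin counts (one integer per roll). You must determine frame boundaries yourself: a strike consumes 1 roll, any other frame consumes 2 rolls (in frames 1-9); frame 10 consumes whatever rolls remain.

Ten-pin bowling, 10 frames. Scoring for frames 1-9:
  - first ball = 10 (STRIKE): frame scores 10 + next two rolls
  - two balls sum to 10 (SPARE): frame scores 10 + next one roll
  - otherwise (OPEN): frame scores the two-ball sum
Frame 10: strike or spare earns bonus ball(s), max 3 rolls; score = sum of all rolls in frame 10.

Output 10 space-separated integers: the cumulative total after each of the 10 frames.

Answer: 8 29 46 53 70 77 80 84 104 122

Derivation:
Frame 1: OPEN (7+1=8). Cumulative: 8
Frame 2: STRIKE. 10 + next two rolls (10+1) = 21. Cumulative: 29
Frame 3: STRIKE. 10 + next two rolls (1+6) = 17. Cumulative: 46
Frame 4: OPEN (1+6=7). Cumulative: 53
Frame 5: STRIKE. 10 + next two rolls (4+3) = 17. Cumulative: 70
Frame 6: OPEN (4+3=7). Cumulative: 77
Frame 7: OPEN (0+3=3). Cumulative: 80
Frame 8: OPEN (4+0=4). Cumulative: 84
Frame 9: SPARE (1+9=10). 10 + next roll (10) = 20. Cumulative: 104
Frame 10: STRIKE. Sum of all frame-10 rolls (10+8+0) = 18. Cumulative: 122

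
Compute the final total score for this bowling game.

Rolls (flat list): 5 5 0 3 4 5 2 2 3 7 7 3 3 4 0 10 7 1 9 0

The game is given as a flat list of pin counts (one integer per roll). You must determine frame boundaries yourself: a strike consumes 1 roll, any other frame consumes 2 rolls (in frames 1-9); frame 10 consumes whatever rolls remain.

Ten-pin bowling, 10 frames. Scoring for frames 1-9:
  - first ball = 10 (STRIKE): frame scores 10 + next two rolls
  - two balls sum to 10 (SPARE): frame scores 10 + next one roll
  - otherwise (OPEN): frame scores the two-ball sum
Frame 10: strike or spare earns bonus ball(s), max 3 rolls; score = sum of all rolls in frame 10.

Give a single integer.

Answer: 97

Derivation:
Frame 1: SPARE (5+5=10). 10 + next roll (0) = 10. Cumulative: 10
Frame 2: OPEN (0+3=3). Cumulative: 13
Frame 3: OPEN (4+5=9). Cumulative: 22
Frame 4: OPEN (2+2=4). Cumulative: 26
Frame 5: SPARE (3+7=10). 10 + next roll (7) = 17. Cumulative: 43
Frame 6: SPARE (7+3=10). 10 + next roll (3) = 13. Cumulative: 56
Frame 7: OPEN (3+4=7). Cumulative: 63
Frame 8: SPARE (0+10=10). 10 + next roll (7) = 17. Cumulative: 80
Frame 9: OPEN (7+1=8). Cumulative: 88
Frame 10: OPEN. Sum of all frame-10 rolls (9+0) = 9. Cumulative: 97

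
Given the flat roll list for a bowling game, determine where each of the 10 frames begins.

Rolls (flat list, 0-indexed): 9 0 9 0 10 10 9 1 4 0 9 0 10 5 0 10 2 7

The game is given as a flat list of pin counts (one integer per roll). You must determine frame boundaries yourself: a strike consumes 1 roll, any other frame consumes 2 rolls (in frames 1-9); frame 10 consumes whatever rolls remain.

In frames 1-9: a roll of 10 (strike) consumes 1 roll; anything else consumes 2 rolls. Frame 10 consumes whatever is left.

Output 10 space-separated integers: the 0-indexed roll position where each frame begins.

Frame 1 starts at roll index 0: rolls=9,0 (sum=9), consumes 2 rolls
Frame 2 starts at roll index 2: rolls=9,0 (sum=9), consumes 2 rolls
Frame 3 starts at roll index 4: roll=10 (strike), consumes 1 roll
Frame 4 starts at roll index 5: roll=10 (strike), consumes 1 roll
Frame 5 starts at roll index 6: rolls=9,1 (sum=10), consumes 2 rolls
Frame 6 starts at roll index 8: rolls=4,0 (sum=4), consumes 2 rolls
Frame 7 starts at roll index 10: rolls=9,0 (sum=9), consumes 2 rolls
Frame 8 starts at roll index 12: roll=10 (strike), consumes 1 roll
Frame 9 starts at roll index 13: rolls=5,0 (sum=5), consumes 2 rolls
Frame 10 starts at roll index 15: 3 remaining rolls

Answer: 0 2 4 5 6 8 10 12 13 15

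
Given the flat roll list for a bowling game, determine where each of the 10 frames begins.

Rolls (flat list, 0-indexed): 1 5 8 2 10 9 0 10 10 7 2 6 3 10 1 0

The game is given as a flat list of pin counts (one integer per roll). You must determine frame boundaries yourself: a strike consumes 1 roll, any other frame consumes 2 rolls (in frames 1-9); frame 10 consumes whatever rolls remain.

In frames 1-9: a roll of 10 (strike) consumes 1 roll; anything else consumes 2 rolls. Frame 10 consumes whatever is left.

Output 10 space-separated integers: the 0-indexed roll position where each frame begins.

Frame 1 starts at roll index 0: rolls=1,5 (sum=6), consumes 2 rolls
Frame 2 starts at roll index 2: rolls=8,2 (sum=10), consumes 2 rolls
Frame 3 starts at roll index 4: roll=10 (strike), consumes 1 roll
Frame 4 starts at roll index 5: rolls=9,0 (sum=9), consumes 2 rolls
Frame 5 starts at roll index 7: roll=10 (strike), consumes 1 roll
Frame 6 starts at roll index 8: roll=10 (strike), consumes 1 roll
Frame 7 starts at roll index 9: rolls=7,2 (sum=9), consumes 2 rolls
Frame 8 starts at roll index 11: rolls=6,3 (sum=9), consumes 2 rolls
Frame 9 starts at roll index 13: roll=10 (strike), consumes 1 roll
Frame 10 starts at roll index 14: 2 remaining rolls

Answer: 0 2 4 5 7 8 9 11 13 14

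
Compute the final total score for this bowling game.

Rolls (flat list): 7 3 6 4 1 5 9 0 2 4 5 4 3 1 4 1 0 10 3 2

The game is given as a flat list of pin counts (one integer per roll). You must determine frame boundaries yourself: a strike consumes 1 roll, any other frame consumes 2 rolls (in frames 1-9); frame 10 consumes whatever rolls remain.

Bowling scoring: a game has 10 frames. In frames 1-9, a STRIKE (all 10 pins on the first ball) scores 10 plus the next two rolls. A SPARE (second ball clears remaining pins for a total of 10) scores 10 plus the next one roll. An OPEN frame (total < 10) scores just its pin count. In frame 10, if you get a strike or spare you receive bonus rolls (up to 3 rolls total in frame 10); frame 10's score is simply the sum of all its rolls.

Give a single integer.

Answer: 84

Derivation:
Frame 1: SPARE (7+3=10). 10 + next roll (6) = 16. Cumulative: 16
Frame 2: SPARE (6+4=10). 10 + next roll (1) = 11. Cumulative: 27
Frame 3: OPEN (1+5=6). Cumulative: 33
Frame 4: OPEN (9+0=9). Cumulative: 42
Frame 5: OPEN (2+4=6). Cumulative: 48
Frame 6: OPEN (5+4=9). Cumulative: 57
Frame 7: OPEN (3+1=4). Cumulative: 61
Frame 8: OPEN (4+1=5). Cumulative: 66
Frame 9: SPARE (0+10=10). 10 + next roll (3) = 13. Cumulative: 79
Frame 10: OPEN. Sum of all frame-10 rolls (3+2) = 5. Cumulative: 84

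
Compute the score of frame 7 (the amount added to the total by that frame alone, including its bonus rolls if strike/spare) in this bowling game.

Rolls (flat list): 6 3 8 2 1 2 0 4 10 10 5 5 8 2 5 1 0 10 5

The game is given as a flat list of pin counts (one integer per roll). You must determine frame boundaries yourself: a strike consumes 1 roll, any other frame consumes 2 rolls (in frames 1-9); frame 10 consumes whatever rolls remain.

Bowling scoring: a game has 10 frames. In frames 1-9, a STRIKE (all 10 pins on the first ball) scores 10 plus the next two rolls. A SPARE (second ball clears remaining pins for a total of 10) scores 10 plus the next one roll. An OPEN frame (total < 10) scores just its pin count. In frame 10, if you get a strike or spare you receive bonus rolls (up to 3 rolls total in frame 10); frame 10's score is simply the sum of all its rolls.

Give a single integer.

Answer: 18

Derivation:
Frame 1: OPEN (6+3=9). Cumulative: 9
Frame 2: SPARE (8+2=10). 10 + next roll (1) = 11. Cumulative: 20
Frame 3: OPEN (1+2=3). Cumulative: 23
Frame 4: OPEN (0+4=4). Cumulative: 27
Frame 5: STRIKE. 10 + next two rolls (10+5) = 25. Cumulative: 52
Frame 6: STRIKE. 10 + next two rolls (5+5) = 20. Cumulative: 72
Frame 7: SPARE (5+5=10). 10 + next roll (8) = 18. Cumulative: 90
Frame 8: SPARE (8+2=10). 10 + next roll (5) = 15. Cumulative: 105
Frame 9: OPEN (5+1=6). Cumulative: 111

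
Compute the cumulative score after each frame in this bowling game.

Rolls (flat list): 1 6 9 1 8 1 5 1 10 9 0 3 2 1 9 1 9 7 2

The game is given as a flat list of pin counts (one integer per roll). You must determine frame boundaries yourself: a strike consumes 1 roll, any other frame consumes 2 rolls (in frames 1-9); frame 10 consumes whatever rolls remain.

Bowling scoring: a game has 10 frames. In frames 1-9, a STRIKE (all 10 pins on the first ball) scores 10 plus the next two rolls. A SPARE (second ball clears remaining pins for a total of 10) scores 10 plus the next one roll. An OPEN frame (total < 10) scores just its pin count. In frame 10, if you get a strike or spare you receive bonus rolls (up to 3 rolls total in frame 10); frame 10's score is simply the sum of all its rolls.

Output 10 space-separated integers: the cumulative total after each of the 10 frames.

Frame 1: OPEN (1+6=7). Cumulative: 7
Frame 2: SPARE (9+1=10). 10 + next roll (8) = 18. Cumulative: 25
Frame 3: OPEN (8+1=9). Cumulative: 34
Frame 4: OPEN (5+1=6). Cumulative: 40
Frame 5: STRIKE. 10 + next two rolls (9+0) = 19. Cumulative: 59
Frame 6: OPEN (9+0=9). Cumulative: 68
Frame 7: OPEN (3+2=5). Cumulative: 73
Frame 8: SPARE (1+9=10). 10 + next roll (1) = 11. Cumulative: 84
Frame 9: SPARE (1+9=10). 10 + next roll (7) = 17. Cumulative: 101
Frame 10: OPEN. Sum of all frame-10 rolls (7+2) = 9. Cumulative: 110

Answer: 7 25 34 40 59 68 73 84 101 110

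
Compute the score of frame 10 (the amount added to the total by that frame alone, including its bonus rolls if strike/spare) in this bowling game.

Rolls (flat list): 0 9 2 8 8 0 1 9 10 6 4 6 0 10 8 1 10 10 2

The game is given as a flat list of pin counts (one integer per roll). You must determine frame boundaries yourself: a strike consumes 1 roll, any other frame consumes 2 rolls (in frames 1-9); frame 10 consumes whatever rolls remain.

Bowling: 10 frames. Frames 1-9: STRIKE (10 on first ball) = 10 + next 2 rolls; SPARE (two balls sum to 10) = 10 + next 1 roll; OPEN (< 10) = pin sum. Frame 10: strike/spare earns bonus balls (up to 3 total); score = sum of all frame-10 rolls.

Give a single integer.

Answer: 22

Derivation:
Frame 1: OPEN (0+9=9). Cumulative: 9
Frame 2: SPARE (2+8=10). 10 + next roll (8) = 18. Cumulative: 27
Frame 3: OPEN (8+0=8). Cumulative: 35
Frame 4: SPARE (1+9=10). 10 + next roll (10) = 20. Cumulative: 55
Frame 5: STRIKE. 10 + next two rolls (6+4) = 20. Cumulative: 75
Frame 6: SPARE (6+4=10). 10 + next roll (6) = 16. Cumulative: 91
Frame 7: OPEN (6+0=6). Cumulative: 97
Frame 8: STRIKE. 10 + next two rolls (8+1) = 19. Cumulative: 116
Frame 9: OPEN (8+1=9). Cumulative: 125
Frame 10: STRIKE. Sum of all frame-10 rolls (10+10+2) = 22. Cumulative: 147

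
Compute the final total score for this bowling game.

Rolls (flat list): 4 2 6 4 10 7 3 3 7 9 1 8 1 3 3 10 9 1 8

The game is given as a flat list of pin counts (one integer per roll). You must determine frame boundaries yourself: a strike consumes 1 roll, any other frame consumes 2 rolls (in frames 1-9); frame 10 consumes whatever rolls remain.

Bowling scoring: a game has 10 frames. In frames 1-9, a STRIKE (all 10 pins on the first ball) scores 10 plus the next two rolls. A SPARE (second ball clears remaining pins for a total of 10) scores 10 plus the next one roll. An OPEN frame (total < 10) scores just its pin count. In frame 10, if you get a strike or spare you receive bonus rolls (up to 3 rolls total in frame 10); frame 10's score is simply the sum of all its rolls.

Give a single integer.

Frame 1: OPEN (4+2=6). Cumulative: 6
Frame 2: SPARE (6+4=10). 10 + next roll (10) = 20. Cumulative: 26
Frame 3: STRIKE. 10 + next two rolls (7+3) = 20. Cumulative: 46
Frame 4: SPARE (7+3=10). 10 + next roll (3) = 13. Cumulative: 59
Frame 5: SPARE (3+7=10). 10 + next roll (9) = 19. Cumulative: 78
Frame 6: SPARE (9+1=10). 10 + next roll (8) = 18. Cumulative: 96
Frame 7: OPEN (8+1=9). Cumulative: 105
Frame 8: OPEN (3+3=6). Cumulative: 111
Frame 9: STRIKE. 10 + next two rolls (9+1) = 20. Cumulative: 131
Frame 10: SPARE. Sum of all frame-10 rolls (9+1+8) = 18. Cumulative: 149

Answer: 149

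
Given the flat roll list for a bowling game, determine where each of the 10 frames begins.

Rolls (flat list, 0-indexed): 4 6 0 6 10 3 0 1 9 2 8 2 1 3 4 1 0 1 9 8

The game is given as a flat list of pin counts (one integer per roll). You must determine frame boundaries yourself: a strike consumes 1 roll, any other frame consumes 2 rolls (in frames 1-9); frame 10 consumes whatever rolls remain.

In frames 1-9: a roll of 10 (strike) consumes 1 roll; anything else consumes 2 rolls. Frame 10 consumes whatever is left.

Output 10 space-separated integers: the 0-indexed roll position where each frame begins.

Frame 1 starts at roll index 0: rolls=4,6 (sum=10), consumes 2 rolls
Frame 2 starts at roll index 2: rolls=0,6 (sum=6), consumes 2 rolls
Frame 3 starts at roll index 4: roll=10 (strike), consumes 1 roll
Frame 4 starts at roll index 5: rolls=3,0 (sum=3), consumes 2 rolls
Frame 5 starts at roll index 7: rolls=1,9 (sum=10), consumes 2 rolls
Frame 6 starts at roll index 9: rolls=2,8 (sum=10), consumes 2 rolls
Frame 7 starts at roll index 11: rolls=2,1 (sum=3), consumes 2 rolls
Frame 8 starts at roll index 13: rolls=3,4 (sum=7), consumes 2 rolls
Frame 9 starts at roll index 15: rolls=1,0 (sum=1), consumes 2 rolls
Frame 10 starts at roll index 17: 3 remaining rolls

Answer: 0 2 4 5 7 9 11 13 15 17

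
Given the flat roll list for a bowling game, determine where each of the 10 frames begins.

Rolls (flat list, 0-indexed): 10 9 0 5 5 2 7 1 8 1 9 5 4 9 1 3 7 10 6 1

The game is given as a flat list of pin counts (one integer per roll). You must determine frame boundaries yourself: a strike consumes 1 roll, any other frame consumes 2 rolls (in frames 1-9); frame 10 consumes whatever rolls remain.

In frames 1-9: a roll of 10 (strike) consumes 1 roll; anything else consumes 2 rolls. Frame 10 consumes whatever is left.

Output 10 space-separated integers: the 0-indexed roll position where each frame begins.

Frame 1 starts at roll index 0: roll=10 (strike), consumes 1 roll
Frame 2 starts at roll index 1: rolls=9,0 (sum=9), consumes 2 rolls
Frame 3 starts at roll index 3: rolls=5,5 (sum=10), consumes 2 rolls
Frame 4 starts at roll index 5: rolls=2,7 (sum=9), consumes 2 rolls
Frame 5 starts at roll index 7: rolls=1,8 (sum=9), consumes 2 rolls
Frame 6 starts at roll index 9: rolls=1,9 (sum=10), consumes 2 rolls
Frame 7 starts at roll index 11: rolls=5,4 (sum=9), consumes 2 rolls
Frame 8 starts at roll index 13: rolls=9,1 (sum=10), consumes 2 rolls
Frame 9 starts at roll index 15: rolls=3,7 (sum=10), consumes 2 rolls
Frame 10 starts at roll index 17: 3 remaining rolls

Answer: 0 1 3 5 7 9 11 13 15 17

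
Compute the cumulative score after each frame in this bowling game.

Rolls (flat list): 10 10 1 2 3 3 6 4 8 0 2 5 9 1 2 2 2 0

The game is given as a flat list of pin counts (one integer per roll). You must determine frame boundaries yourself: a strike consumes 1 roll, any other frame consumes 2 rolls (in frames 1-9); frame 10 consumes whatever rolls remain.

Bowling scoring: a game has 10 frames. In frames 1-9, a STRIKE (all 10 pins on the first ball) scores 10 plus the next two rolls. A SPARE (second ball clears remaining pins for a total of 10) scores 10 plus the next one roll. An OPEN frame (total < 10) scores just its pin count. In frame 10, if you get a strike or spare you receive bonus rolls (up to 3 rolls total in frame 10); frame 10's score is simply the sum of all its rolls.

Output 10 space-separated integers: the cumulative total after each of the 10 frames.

Answer: 21 34 37 43 61 69 76 88 92 94

Derivation:
Frame 1: STRIKE. 10 + next two rolls (10+1) = 21. Cumulative: 21
Frame 2: STRIKE. 10 + next two rolls (1+2) = 13. Cumulative: 34
Frame 3: OPEN (1+2=3). Cumulative: 37
Frame 4: OPEN (3+3=6). Cumulative: 43
Frame 5: SPARE (6+4=10). 10 + next roll (8) = 18. Cumulative: 61
Frame 6: OPEN (8+0=8). Cumulative: 69
Frame 7: OPEN (2+5=7). Cumulative: 76
Frame 8: SPARE (9+1=10). 10 + next roll (2) = 12. Cumulative: 88
Frame 9: OPEN (2+2=4). Cumulative: 92
Frame 10: OPEN. Sum of all frame-10 rolls (2+0) = 2. Cumulative: 94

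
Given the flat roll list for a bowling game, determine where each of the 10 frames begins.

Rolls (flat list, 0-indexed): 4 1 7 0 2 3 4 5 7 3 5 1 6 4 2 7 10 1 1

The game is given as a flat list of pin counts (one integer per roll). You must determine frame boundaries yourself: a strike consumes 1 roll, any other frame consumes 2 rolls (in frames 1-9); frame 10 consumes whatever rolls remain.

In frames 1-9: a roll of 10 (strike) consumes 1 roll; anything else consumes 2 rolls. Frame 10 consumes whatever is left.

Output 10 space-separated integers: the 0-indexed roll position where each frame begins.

Frame 1 starts at roll index 0: rolls=4,1 (sum=5), consumes 2 rolls
Frame 2 starts at roll index 2: rolls=7,0 (sum=7), consumes 2 rolls
Frame 3 starts at roll index 4: rolls=2,3 (sum=5), consumes 2 rolls
Frame 4 starts at roll index 6: rolls=4,5 (sum=9), consumes 2 rolls
Frame 5 starts at roll index 8: rolls=7,3 (sum=10), consumes 2 rolls
Frame 6 starts at roll index 10: rolls=5,1 (sum=6), consumes 2 rolls
Frame 7 starts at roll index 12: rolls=6,4 (sum=10), consumes 2 rolls
Frame 8 starts at roll index 14: rolls=2,7 (sum=9), consumes 2 rolls
Frame 9 starts at roll index 16: roll=10 (strike), consumes 1 roll
Frame 10 starts at roll index 17: 2 remaining rolls

Answer: 0 2 4 6 8 10 12 14 16 17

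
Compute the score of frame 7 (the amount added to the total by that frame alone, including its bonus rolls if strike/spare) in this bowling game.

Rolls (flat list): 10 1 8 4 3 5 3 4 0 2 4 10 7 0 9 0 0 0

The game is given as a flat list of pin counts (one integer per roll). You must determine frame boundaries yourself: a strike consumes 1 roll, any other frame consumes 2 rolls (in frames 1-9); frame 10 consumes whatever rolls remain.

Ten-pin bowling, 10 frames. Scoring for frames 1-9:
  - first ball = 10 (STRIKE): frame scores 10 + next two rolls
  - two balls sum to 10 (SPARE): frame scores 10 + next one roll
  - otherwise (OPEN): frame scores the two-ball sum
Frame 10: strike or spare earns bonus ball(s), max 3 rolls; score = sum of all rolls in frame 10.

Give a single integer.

Frame 1: STRIKE. 10 + next two rolls (1+8) = 19. Cumulative: 19
Frame 2: OPEN (1+8=9). Cumulative: 28
Frame 3: OPEN (4+3=7). Cumulative: 35
Frame 4: OPEN (5+3=8). Cumulative: 43
Frame 5: OPEN (4+0=4). Cumulative: 47
Frame 6: OPEN (2+4=6). Cumulative: 53
Frame 7: STRIKE. 10 + next two rolls (7+0) = 17. Cumulative: 70
Frame 8: OPEN (7+0=7). Cumulative: 77
Frame 9: OPEN (9+0=9). Cumulative: 86

Answer: 17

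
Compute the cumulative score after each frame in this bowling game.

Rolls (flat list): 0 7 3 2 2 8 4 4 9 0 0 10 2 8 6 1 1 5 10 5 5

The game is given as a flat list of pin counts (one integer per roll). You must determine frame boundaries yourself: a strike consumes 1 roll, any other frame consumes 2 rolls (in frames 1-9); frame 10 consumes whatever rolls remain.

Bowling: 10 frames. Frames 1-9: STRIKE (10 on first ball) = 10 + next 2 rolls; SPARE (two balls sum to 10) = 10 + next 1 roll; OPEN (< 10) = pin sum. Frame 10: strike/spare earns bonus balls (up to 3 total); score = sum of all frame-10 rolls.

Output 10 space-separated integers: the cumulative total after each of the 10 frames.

Answer: 7 12 26 34 43 55 71 78 84 104

Derivation:
Frame 1: OPEN (0+7=7). Cumulative: 7
Frame 2: OPEN (3+2=5). Cumulative: 12
Frame 3: SPARE (2+8=10). 10 + next roll (4) = 14. Cumulative: 26
Frame 4: OPEN (4+4=8). Cumulative: 34
Frame 5: OPEN (9+0=9). Cumulative: 43
Frame 6: SPARE (0+10=10). 10 + next roll (2) = 12. Cumulative: 55
Frame 7: SPARE (2+8=10). 10 + next roll (6) = 16. Cumulative: 71
Frame 8: OPEN (6+1=7). Cumulative: 78
Frame 9: OPEN (1+5=6). Cumulative: 84
Frame 10: STRIKE. Sum of all frame-10 rolls (10+5+5) = 20. Cumulative: 104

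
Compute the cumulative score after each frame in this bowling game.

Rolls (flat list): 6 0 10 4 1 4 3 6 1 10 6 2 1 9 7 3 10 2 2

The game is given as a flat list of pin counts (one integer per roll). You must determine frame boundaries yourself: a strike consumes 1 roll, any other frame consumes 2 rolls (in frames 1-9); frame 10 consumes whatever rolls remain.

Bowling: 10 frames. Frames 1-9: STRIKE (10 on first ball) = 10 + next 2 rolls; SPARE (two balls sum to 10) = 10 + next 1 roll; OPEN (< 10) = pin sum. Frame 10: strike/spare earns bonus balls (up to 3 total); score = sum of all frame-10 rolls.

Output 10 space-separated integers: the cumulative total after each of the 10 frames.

Frame 1: OPEN (6+0=6). Cumulative: 6
Frame 2: STRIKE. 10 + next two rolls (4+1) = 15. Cumulative: 21
Frame 3: OPEN (4+1=5). Cumulative: 26
Frame 4: OPEN (4+3=7). Cumulative: 33
Frame 5: OPEN (6+1=7). Cumulative: 40
Frame 6: STRIKE. 10 + next two rolls (6+2) = 18. Cumulative: 58
Frame 7: OPEN (6+2=8). Cumulative: 66
Frame 8: SPARE (1+9=10). 10 + next roll (7) = 17. Cumulative: 83
Frame 9: SPARE (7+3=10). 10 + next roll (10) = 20. Cumulative: 103
Frame 10: STRIKE. Sum of all frame-10 rolls (10+2+2) = 14. Cumulative: 117

Answer: 6 21 26 33 40 58 66 83 103 117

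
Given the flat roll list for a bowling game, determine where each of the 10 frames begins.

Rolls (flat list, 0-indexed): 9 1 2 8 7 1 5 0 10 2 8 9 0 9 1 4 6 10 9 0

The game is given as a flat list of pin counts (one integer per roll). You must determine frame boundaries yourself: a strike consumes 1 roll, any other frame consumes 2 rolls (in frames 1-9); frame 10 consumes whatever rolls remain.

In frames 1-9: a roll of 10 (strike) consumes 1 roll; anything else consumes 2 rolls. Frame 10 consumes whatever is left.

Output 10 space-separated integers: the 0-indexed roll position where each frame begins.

Answer: 0 2 4 6 8 9 11 13 15 17

Derivation:
Frame 1 starts at roll index 0: rolls=9,1 (sum=10), consumes 2 rolls
Frame 2 starts at roll index 2: rolls=2,8 (sum=10), consumes 2 rolls
Frame 3 starts at roll index 4: rolls=7,1 (sum=8), consumes 2 rolls
Frame 4 starts at roll index 6: rolls=5,0 (sum=5), consumes 2 rolls
Frame 5 starts at roll index 8: roll=10 (strike), consumes 1 roll
Frame 6 starts at roll index 9: rolls=2,8 (sum=10), consumes 2 rolls
Frame 7 starts at roll index 11: rolls=9,0 (sum=9), consumes 2 rolls
Frame 8 starts at roll index 13: rolls=9,1 (sum=10), consumes 2 rolls
Frame 9 starts at roll index 15: rolls=4,6 (sum=10), consumes 2 rolls
Frame 10 starts at roll index 17: 3 remaining rolls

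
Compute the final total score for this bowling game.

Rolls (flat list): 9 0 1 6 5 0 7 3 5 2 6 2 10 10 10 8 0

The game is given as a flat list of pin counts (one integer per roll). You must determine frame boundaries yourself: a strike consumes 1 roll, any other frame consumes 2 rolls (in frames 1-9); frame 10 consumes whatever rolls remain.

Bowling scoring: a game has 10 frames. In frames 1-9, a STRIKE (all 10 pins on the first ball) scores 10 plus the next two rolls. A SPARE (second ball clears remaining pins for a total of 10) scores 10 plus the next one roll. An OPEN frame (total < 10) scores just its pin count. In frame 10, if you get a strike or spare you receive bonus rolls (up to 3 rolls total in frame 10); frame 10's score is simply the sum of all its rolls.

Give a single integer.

Answer: 135

Derivation:
Frame 1: OPEN (9+0=9). Cumulative: 9
Frame 2: OPEN (1+6=7). Cumulative: 16
Frame 3: OPEN (5+0=5). Cumulative: 21
Frame 4: SPARE (7+3=10). 10 + next roll (5) = 15. Cumulative: 36
Frame 5: OPEN (5+2=7). Cumulative: 43
Frame 6: OPEN (6+2=8). Cumulative: 51
Frame 7: STRIKE. 10 + next two rolls (10+10) = 30. Cumulative: 81
Frame 8: STRIKE. 10 + next two rolls (10+8) = 28. Cumulative: 109
Frame 9: STRIKE. 10 + next two rolls (8+0) = 18. Cumulative: 127
Frame 10: OPEN. Sum of all frame-10 rolls (8+0) = 8. Cumulative: 135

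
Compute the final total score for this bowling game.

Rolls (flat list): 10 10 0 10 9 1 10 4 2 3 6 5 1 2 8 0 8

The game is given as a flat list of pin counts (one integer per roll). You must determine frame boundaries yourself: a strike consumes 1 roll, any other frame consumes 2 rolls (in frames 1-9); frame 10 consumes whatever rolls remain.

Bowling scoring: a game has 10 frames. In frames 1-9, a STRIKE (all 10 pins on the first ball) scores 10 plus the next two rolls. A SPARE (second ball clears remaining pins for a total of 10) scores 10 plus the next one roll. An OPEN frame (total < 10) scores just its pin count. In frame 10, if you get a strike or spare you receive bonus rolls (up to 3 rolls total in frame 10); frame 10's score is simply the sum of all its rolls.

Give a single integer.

Frame 1: STRIKE. 10 + next two rolls (10+0) = 20. Cumulative: 20
Frame 2: STRIKE. 10 + next two rolls (0+10) = 20. Cumulative: 40
Frame 3: SPARE (0+10=10). 10 + next roll (9) = 19. Cumulative: 59
Frame 4: SPARE (9+1=10). 10 + next roll (10) = 20. Cumulative: 79
Frame 5: STRIKE. 10 + next two rolls (4+2) = 16. Cumulative: 95
Frame 6: OPEN (4+2=6). Cumulative: 101
Frame 7: OPEN (3+6=9). Cumulative: 110
Frame 8: OPEN (5+1=6). Cumulative: 116
Frame 9: SPARE (2+8=10). 10 + next roll (0) = 10. Cumulative: 126
Frame 10: OPEN. Sum of all frame-10 rolls (0+8) = 8. Cumulative: 134

Answer: 134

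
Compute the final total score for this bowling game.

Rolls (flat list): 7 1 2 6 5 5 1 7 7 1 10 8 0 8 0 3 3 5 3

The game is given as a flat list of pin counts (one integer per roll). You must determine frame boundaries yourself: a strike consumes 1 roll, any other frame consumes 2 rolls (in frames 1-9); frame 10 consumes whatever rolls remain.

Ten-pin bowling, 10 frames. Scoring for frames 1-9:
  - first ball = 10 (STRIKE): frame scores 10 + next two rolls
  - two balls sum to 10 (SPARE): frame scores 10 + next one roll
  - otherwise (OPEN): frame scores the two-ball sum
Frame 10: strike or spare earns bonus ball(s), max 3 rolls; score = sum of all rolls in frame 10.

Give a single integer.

Answer: 91

Derivation:
Frame 1: OPEN (7+1=8). Cumulative: 8
Frame 2: OPEN (2+6=8). Cumulative: 16
Frame 3: SPARE (5+5=10). 10 + next roll (1) = 11. Cumulative: 27
Frame 4: OPEN (1+7=8). Cumulative: 35
Frame 5: OPEN (7+1=8). Cumulative: 43
Frame 6: STRIKE. 10 + next two rolls (8+0) = 18. Cumulative: 61
Frame 7: OPEN (8+0=8). Cumulative: 69
Frame 8: OPEN (8+0=8). Cumulative: 77
Frame 9: OPEN (3+3=6). Cumulative: 83
Frame 10: OPEN. Sum of all frame-10 rolls (5+3) = 8. Cumulative: 91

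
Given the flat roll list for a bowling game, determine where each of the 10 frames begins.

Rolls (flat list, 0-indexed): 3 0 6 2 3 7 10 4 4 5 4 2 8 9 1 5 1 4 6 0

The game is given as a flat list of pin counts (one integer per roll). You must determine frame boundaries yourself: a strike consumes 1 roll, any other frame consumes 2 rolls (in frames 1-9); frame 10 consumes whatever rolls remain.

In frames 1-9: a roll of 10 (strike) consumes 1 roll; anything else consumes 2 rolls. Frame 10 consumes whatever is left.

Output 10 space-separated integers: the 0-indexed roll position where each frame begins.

Frame 1 starts at roll index 0: rolls=3,0 (sum=3), consumes 2 rolls
Frame 2 starts at roll index 2: rolls=6,2 (sum=8), consumes 2 rolls
Frame 3 starts at roll index 4: rolls=3,7 (sum=10), consumes 2 rolls
Frame 4 starts at roll index 6: roll=10 (strike), consumes 1 roll
Frame 5 starts at roll index 7: rolls=4,4 (sum=8), consumes 2 rolls
Frame 6 starts at roll index 9: rolls=5,4 (sum=9), consumes 2 rolls
Frame 7 starts at roll index 11: rolls=2,8 (sum=10), consumes 2 rolls
Frame 8 starts at roll index 13: rolls=9,1 (sum=10), consumes 2 rolls
Frame 9 starts at roll index 15: rolls=5,1 (sum=6), consumes 2 rolls
Frame 10 starts at roll index 17: 3 remaining rolls

Answer: 0 2 4 6 7 9 11 13 15 17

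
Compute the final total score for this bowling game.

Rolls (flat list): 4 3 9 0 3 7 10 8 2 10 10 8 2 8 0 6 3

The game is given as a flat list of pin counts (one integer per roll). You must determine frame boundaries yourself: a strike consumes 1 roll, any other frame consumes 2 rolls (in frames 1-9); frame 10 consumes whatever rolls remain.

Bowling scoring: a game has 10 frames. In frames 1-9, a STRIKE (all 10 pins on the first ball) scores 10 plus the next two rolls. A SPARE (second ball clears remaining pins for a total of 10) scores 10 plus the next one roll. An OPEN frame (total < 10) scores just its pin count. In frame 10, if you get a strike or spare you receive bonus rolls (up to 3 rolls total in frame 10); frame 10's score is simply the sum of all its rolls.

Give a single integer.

Answer: 159

Derivation:
Frame 1: OPEN (4+3=7). Cumulative: 7
Frame 2: OPEN (9+0=9). Cumulative: 16
Frame 3: SPARE (3+7=10). 10 + next roll (10) = 20. Cumulative: 36
Frame 4: STRIKE. 10 + next two rolls (8+2) = 20. Cumulative: 56
Frame 5: SPARE (8+2=10). 10 + next roll (10) = 20. Cumulative: 76
Frame 6: STRIKE. 10 + next two rolls (10+8) = 28. Cumulative: 104
Frame 7: STRIKE. 10 + next two rolls (8+2) = 20. Cumulative: 124
Frame 8: SPARE (8+2=10). 10 + next roll (8) = 18. Cumulative: 142
Frame 9: OPEN (8+0=8). Cumulative: 150
Frame 10: OPEN. Sum of all frame-10 rolls (6+3) = 9. Cumulative: 159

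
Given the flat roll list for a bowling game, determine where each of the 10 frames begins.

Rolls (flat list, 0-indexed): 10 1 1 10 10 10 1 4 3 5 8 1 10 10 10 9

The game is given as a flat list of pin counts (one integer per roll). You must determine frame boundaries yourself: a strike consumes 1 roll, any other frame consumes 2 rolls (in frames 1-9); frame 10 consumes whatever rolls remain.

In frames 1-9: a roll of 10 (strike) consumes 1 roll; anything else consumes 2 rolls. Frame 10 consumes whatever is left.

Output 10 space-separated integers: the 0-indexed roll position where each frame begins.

Answer: 0 1 3 4 5 6 8 10 12 13

Derivation:
Frame 1 starts at roll index 0: roll=10 (strike), consumes 1 roll
Frame 2 starts at roll index 1: rolls=1,1 (sum=2), consumes 2 rolls
Frame 3 starts at roll index 3: roll=10 (strike), consumes 1 roll
Frame 4 starts at roll index 4: roll=10 (strike), consumes 1 roll
Frame 5 starts at roll index 5: roll=10 (strike), consumes 1 roll
Frame 6 starts at roll index 6: rolls=1,4 (sum=5), consumes 2 rolls
Frame 7 starts at roll index 8: rolls=3,5 (sum=8), consumes 2 rolls
Frame 8 starts at roll index 10: rolls=8,1 (sum=9), consumes 2 rolls
Frame 9 starts at roll index 12: roll=10 (strike), consumes 1 roll
Frame 10 starts at roll index 13: 3 remaining rolls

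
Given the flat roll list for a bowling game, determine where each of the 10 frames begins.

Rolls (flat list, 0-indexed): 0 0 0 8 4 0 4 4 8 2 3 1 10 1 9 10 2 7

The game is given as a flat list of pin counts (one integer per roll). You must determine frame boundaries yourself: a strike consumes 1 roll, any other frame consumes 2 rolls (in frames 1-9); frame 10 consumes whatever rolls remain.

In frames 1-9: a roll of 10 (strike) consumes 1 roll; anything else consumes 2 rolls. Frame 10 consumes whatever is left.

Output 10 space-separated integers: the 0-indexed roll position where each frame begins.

Answer: 0 2 4 6 8 10 12 13 15 16

Derivation:
Frame 1 starts at roll index 0: rolls=0,0 (sum=0), consumes 2 rolls
Frame 2 starts at roll index 2: rolls=0,8 (sum=8), consumes 2 rolls
Frame 3 starts at roll index 4: rolls=4,0 (sum=4), consumes 2 rolls
Frame 4 starts at roll index 6: rolls=4,4 (sum=8), consumes 2 rolls
Frame 5 starts at roll index 8: rolls=8,2 (sum=10), consumes 2 rolls
Frame 6 starts at roll index 10: rolls=3,1 (sum=4), consumes 2 rolls
Frame 7 starts at roll index 12: roll=10 (strike), consumes 1 roll
Frame 8 starts at roll index 13: rolls=1,9 (sum=10), consumes 2 rolls
Frame 9 starts at roll index 15: roll=10 (strike), consumes 1 roll
Frame 10 starts at roll index 16: 2 remaining rolls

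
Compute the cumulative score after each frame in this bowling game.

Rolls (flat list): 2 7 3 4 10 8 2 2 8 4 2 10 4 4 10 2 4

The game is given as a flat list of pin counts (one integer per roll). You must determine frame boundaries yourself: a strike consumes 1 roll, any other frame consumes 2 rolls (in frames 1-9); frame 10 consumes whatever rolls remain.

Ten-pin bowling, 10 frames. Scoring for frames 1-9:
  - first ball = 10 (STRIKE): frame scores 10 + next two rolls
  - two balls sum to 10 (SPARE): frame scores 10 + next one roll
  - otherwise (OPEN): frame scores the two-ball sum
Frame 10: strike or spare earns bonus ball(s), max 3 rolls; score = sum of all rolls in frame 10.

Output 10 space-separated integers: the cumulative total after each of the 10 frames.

Answer: 9 16 36 48 62 68 86 94 110 116

Derivation:
Frame 1: OPEN (2+7=9). Cumulative: 9
Frame 2: OPEN (3+4=7). Cumulative: 16
Frame 3: STRIKE. 10 + next two rolls (8+2) = 20. Cumulative: 36
Frame 4: SPARE (8+2=10). 10 + next roll (2) = 12. Cumulative: 48
Frame 5: SPARE (2+8=10). 10 + next roll (4) = 14. Cumulative: 62
Frame 6: OPEN (4+2=6). Cumulative: 68
Frame 7: STRIKE. 10 + next two rolls (4+4) = 18. Cumulative: 86
Frame 8: OPEN (4+4=8). Cumulative: 94
Frame 9: STRIKE. 10 + next two rolls (2+4) = 16. Cumulative: 110
Frame 10: OPEN. Sum of all frame-10 rolls (2+4) = 6. Cumulative: 116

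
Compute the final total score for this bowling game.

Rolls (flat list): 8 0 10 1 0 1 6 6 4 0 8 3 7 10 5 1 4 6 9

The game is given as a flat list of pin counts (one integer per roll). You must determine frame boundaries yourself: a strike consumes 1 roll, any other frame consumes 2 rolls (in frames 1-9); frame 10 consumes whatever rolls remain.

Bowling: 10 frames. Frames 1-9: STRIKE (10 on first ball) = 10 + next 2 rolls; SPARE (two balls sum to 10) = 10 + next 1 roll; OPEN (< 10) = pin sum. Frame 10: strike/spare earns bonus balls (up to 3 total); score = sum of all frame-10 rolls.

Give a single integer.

Frame 1: OPEN (8+0=8). Cumulative: 8
Frame 2: STRIKE. 10 + next two rolls (1+0) = 11. Cumulative: 19
Frame 3: OPEN (1+0=1). Cumulative: 20
Frame 4: OPEN (1+6=7). Cumulative: 27
Frame 5: SPARE (6+4=10). 10 + next roll (0) = 10. Cumulative: 37
Frame 6: OPEN (0+8=8). Cumulative: 45
Frame 7: SPARE (3+7=10). 10 + next roll (10) = 20. Cumulative: 65
Frame 8: STRIKE. 10 + next two rolls (5+1) = 16. Cumulative: 81
Frame 9: OPEN (5+1=6). Cumulative: 87
Frame 10: SPARE. Sum of all frame-10 rolls (4+6+9) = 19. Cumulative: 106

Answer: 106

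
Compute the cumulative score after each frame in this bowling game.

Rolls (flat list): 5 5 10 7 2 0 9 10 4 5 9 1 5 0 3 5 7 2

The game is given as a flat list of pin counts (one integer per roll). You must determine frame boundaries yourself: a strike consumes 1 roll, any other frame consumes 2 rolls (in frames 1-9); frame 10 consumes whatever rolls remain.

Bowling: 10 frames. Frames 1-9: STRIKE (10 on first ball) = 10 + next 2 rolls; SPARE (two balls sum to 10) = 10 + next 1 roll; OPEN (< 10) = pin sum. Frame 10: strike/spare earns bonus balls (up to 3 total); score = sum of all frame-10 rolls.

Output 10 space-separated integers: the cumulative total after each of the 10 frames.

Answer: 20 39 48 57 76 85 100 105 113 122

Derivation:
Frame 1: SPARE (5+5=10). 10 + next roll (10) = 20. Cumulative: 20
Frame 2: STRIKE. 10 + next two rolls (7+2) = 19. Cumulative: 39
Frame 3: OPEN (7+2=9). Cumulative: 48
Frame 4: OPEN (0+9=9). Cumulative: 57
Frame 5: STRIKE. 10 + next two rolls (4+5) = 19. Cumulative: 76
Frame 6: OPEN (4+5=9). Cumulative: 85
Frame 7: SPARE (9+1=10). 10 + next roll (5) = 15. Cumulative: 100
Frame 8: OPEN (5+0=5). Cumulative: 105
Frame 9: OPEN (3+5=8). Cumulative: 113
Frame 10: OPEN. Sum of all frame-10 rolls (7+2) = 9. Cumulative: 122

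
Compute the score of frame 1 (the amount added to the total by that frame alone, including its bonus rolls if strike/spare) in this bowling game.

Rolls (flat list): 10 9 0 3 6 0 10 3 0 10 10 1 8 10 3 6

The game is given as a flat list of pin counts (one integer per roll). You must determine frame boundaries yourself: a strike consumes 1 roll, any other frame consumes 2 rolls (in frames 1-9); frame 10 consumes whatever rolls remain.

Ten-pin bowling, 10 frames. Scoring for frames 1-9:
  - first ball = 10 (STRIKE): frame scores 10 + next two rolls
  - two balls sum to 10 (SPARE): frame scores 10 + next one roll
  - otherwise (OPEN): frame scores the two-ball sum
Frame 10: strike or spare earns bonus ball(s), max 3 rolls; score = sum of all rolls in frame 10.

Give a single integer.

Answer: 19

Derivation:
Frame 1: STRIKE. 10 + next two rolls (9+0) = 19. Cumulative: 19
Frame 2: OPEN (9+0=9). Cumulative: 28
Frame 3: OPEN (3+6=9). Cumulative: 37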